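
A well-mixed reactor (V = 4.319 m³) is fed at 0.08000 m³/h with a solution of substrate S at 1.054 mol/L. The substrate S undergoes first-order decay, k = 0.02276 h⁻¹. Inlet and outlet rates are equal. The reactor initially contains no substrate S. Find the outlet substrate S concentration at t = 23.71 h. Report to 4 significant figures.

V dC/dt = Q(C_in − C) − k V C.
dC/dt = (Q/V) C_in − (Q/V + k) C; effective rate a = Q/V + k = 0.0185228 + 0.02276 = 0.0412828 h⁻¹.
C_ss = Q C_in/(Q + kV) = 0.472910 mol/L; C(t) = C_ss + (C₀ − C_ss) e^(−a t).
C(23.71) = 0.472910 + (-0.472910)·e^(−0.0412828·23.71) = 0.472910 + (-0.472910)·0.375756 = 0.295211 mol/L.

0.2952 mol/L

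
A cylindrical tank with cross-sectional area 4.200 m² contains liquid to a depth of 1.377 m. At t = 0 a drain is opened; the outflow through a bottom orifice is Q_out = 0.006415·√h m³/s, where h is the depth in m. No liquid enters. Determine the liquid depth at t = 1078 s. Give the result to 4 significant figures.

0.1226 m

Accumulation of liquid (constant cross-section A): A dh/dt = −0.006415 √h.
This is separable: 2 d(√h)/dt = −0.006415/A, so √h = √h₀ − (0.006415/(2A)) t.
√h = √1.377 − 0.006415·1078/(2·4.200) = 1.17346 − 0.823258 = 0.350198.
h = 0.350198² = 0.122639 m.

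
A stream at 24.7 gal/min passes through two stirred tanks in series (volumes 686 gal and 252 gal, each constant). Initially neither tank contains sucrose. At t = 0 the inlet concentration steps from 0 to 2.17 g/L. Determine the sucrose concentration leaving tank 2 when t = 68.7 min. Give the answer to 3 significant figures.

1.88 g/L

Each tank obeys Vᵢ dCᵢ/dt = Q(Cᵢ₋₁ − Cᵢ), so τᵢ = Vᵢ/Q.
τ₁ = 686/24.7 = 27.773 min; τ₂ = 252/24.7 = 10.202 min.
Tank 1: C₁ = C_in(1 − e^(−t/τ₁)). Tank 2 (τ₁ ≠ τ₂): C₂ = C_in[1 − (τ₁ e^(−t/τ₁) − τ₂ e^(−t/τ₂))/(τ₁ − τ₂)].
At t = 68.7: e^(−t/τ₁) = 0.084281, e^(−t/τ₂) = 0.0011901.
C₂ = 2.17·[1 − (27.773·0.084281 − 10.202·0.0011901)/(17.571)] = 2.17·0.86747 = 1.8824 g/L.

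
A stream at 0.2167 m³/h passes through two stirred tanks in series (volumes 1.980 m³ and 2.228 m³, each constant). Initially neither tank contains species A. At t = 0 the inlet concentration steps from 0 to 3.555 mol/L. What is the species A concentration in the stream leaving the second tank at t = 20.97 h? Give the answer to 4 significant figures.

2.260 mol/L

Species balance on tank i: dCᵢ/dt = (Cᵢ₋₁ − Cᵢ)/τᵢ with τᵢ = Vᵢ/Q.
τ₁ = 1.980/0.2167 = 9.13706 h; τ₂ = 2.228/0.2167 = 10.2815 h.
Tank 1: C₁ = C_in(1 − e^(−t/τ₁)). Tank 2 (τ₁ ≠ τ₂): C₂ = C_in[1 − (τ₁ e^(−t/τ₁) − τ₂ e^(−t/τ₂))/(τ₁ − τ₂)].
At t = 20.97: e^(−t/τ₁) = 0.100756, e^(−t/τ₂) = 0.130082.
C₂ = 3.555·[1 − (9.13706·0.100756 − 10.2815·0.130082)/(-1.14444)] = 3.555·0.635782 = 2.26020 mol/L.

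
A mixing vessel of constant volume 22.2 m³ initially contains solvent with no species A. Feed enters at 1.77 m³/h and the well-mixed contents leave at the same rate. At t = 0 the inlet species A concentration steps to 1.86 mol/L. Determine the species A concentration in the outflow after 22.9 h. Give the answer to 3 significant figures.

Accumulation = in − out for the solute gives V dC/dt = Q(C_in − C).
Rewrite as dC/dt + C/τ = C_in/τ, τ = V/Q = 12.542 h.
Integrating: C(t) = C_in + (C₀ − C_in) e^(−t/τ).
C(22.9) = 1.86 + (0 − 1.86)·e^(−22.9/12.542) = 1.86 + (-1.8600)·0.16109 = 1.5604 mol/L.

1.56 mol/L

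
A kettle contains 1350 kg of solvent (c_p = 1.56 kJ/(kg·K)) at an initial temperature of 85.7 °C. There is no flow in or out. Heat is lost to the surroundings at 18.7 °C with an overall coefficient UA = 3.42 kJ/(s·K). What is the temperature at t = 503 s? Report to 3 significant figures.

M c_p dT/dt = −UA(T − T_amb).
dT/dt = (T_ss − T)/τ with T_ss = T_amb = 18.700 °C, τ = M c_p/UA = 1350·1.56/3.42 = 615.79 s.
Solution: T(t) = T_ss + (T₀ − T_ss) e^(−t/τ).
T(503) = 18.700 + (67.000)·0.44183 = 48.302 °C.

48.3 °C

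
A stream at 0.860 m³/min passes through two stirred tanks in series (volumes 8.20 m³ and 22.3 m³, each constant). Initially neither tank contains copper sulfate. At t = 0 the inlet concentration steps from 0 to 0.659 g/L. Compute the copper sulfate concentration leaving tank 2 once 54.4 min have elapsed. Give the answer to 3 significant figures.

0.532 g/L

Time constants: τᵢ = Vᵢ/Q for each well-mixed tank.
τ₁ = 8.20/0.860 = 9.5349 min; τ₂ = 22.3/0.860 = 25.930 min.
Tank 1: C₁ = C_in(1 − e^(−t/τ₁)). Tank 2 (τ₁ ≠ τ₂): C₂ = C_in[1 − (τ₁ e^(−t/τ₁) − τ₂ e^(−t/τ₂))/(τ₁ − τ₂)].
At t = 54.4: e^(−t/τ₁) = 0.0033281, e^(−t/τ₂) = 0.12271.
C₂ = 0.659·[1 − (9.5349·0.0033281 − 25.930·0.12271)/(-16.395)] = 0.659·0.80786 = 0.53238 g/L.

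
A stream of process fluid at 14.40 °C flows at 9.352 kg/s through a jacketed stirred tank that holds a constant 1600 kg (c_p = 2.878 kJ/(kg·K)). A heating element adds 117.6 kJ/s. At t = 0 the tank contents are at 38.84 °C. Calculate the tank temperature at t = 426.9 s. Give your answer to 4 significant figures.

Energy balance: M c_p dT/dt = ṁ c_p (T_in − T) + 117.6.
τ = M/ṁ = 171.086 s; T_ss = T_in + Q̇/(ṁ c_p) = 14.40 + 117.6/(9.352·2.878) = 18.7693 °C.
Solution: T(t) = T_ss + (T₀ − T_ss) e^(−t/τ).
T(426.9) = 18.7693 + (20.0707)·e^(−426.9/171.086) = 18.7693 + (20.0707)·0.0824774 = 20.4247 °C.

20.42 °C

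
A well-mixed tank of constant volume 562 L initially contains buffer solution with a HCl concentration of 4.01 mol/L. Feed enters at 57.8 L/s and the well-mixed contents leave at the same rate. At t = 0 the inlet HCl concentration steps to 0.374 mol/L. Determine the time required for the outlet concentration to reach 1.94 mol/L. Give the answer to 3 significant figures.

8.19 s

Species balance: V dC/dt = Q(C_in − C) ⇒ τ = V/Q = 9.7232 s.
C(t) = C_in + (C₀ − C_in) e^(−t/τ). Set C = 1.94 and solve for t:
e^(−t/τ) = (C − C_in)/(C₀ − C_in) = (1.94 − 0.374)/(4.01 − 0.374) = 0.43069
t = −τ ln(…) = 9.7232 × 0.84236 = 8.1904 s.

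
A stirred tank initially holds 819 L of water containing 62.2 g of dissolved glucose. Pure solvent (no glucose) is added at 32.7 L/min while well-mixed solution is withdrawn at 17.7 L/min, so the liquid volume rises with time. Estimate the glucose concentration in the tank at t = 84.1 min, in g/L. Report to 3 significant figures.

0.00995 g/L

Let m(t) be the amount of glucose. Volume: V(t) = V₀ + (Q_in − Q_out) t = 819 + 15.000 t; V(84.1) = 2080.5 L.
Species balance (pure solvent in): dm/dt = −Q_out · m/V(t).
dm/m = −Q_out dt/(V₀ + 15.000 t); integrating gives ln(m/m₀) = −(Q_out/(Q_in−Q_out)) ln(V/V₀).
m = m₀ (V₀/V)^(Q_out/(Q_in−Q_out)) = 62.2 × (819/2080.5)^(1.1800) = 20.703 g.
C = m/V = 20.703/2080.5 = 0.0099508 g/L.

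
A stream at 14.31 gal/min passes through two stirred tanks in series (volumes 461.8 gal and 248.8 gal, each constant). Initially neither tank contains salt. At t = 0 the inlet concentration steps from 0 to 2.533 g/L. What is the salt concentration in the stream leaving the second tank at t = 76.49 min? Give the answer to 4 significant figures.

Time constants: τᵢ = Vᵢ/Q for each well-mixed tank.
τ₁ = 461.8/14.31 = 32.2711 min; τ₂ = 248.8/14.31 = 17.3864 min.
Tank 1: C₁ = C_in(1 − e^(−t/τ₁)). Tank 2 (τ₁ ≠ τ₂): C₂ = C_in[1 − (τ₁ e^(−t/τ₁) − τ₂ e^(−t/τ₂))/(τ₁ − τ₂)].
At t = 76.49: e^(−t/τ₁) = 0.0934593, e^(−t/τ₂) = 0.0122847.
C₂ = 2.533·[1 − (32.2711·0.0934593 − 17.3864·0.0122847)/(14.8847)] = 2.533·0.811723 = 2.05609 g/L.

2.056 g/L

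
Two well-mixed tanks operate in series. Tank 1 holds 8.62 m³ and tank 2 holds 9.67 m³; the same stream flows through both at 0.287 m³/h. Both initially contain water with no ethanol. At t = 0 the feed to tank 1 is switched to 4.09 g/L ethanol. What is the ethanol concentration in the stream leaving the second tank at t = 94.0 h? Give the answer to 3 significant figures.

3.24 g/L

Species balance on tank i: dCᵢ/dt = (Cᵢ₋₁ − Cᵢ)/τᵢ with τᵢ = Vᵢ/Q.
τ₁ = 8.62/0.287 = 30.035 h; τ₂ = 9.67/0.287 = 33.693 h.
Tank 1: C₁ = C_in(1 − e^(−t/τ₁)). Tank 2 (τ₁ ≠ τ₂): C₂ = C_in[1 − (τ₁ e^(−t/τ₁) − τ₂ e^(−t/τ₂))/(τ₁ − τ₂)].
At t = 94.0: e^(−t/τ₁) = 0.043731, e^(−t/τ₂) = 0.061429.
C₂ = 4.09·[1 − (30.035·0.043731 − 33.693·0.061429)/(-3.6585)] = 4.09·0.79327 = 3.2445 g/L.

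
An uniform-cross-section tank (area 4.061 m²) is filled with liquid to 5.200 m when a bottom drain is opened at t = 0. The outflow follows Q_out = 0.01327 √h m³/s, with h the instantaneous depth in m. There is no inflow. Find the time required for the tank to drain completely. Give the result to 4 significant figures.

1396 s

With no inflow, A dh/dt = −0.01327 √h.
This is separable: 2 d(√h)/dt = −0.01327/A, so √h = √h₀ − (0.01327/(2A)) t.
Set h = 0: 2√h₀ = (0.01327/A) t_empty ⇒ t_empty = 2A√h₀/0.01327.
t_empty = 2·4.061·√5.200/0.01327 = 8.12200·2.28035/0.01327 = 1395.71 s.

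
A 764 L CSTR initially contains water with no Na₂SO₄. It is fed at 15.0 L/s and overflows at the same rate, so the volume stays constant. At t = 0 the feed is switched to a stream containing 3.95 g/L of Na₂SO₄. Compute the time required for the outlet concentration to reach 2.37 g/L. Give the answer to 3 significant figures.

Species balance: V dC/dt = Q(C_in − C) ⇒ τ = V/Q = 50.933 s.
C(t) = C_in + (C₀ − C_in) e^(−t/τ). Set C = 2.37 and solve for t:
e^(−t/τ) = (C − C_in)/(C₀ − C_in) = (2.37 − 3.95)/(0 − 3.95) = 0.40000
t = −τ ln(…) = 50.933 × 0.91629 = 46.670 s.

46.7 s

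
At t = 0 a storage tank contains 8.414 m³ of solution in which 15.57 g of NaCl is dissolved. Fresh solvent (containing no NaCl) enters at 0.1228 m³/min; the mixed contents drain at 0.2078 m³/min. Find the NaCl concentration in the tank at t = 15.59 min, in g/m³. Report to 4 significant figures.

Total volume: dV/dt = Q_in − Q_out = -0.0850000 m³/min, so V(t) = 8.414 − 0.0850000 t and V(15.59) = 7.08885 m³.
Species balance (pure solvent in): dm/dt = −Q_out · m/V(t).
Separate: dm/m = −Q_out dt/V(t) ⇒ ln(m/m₀) = −(Q_out/(Q_in−Q_out)) ln(V/V₀).
m = m₀ (V₀/V)^(Q_out/(Q_in−Q_out)) = 15.57 × (8.414/7.08885)^(-2.44471) = 10.2409 g.
C = m/V = 10.2409/7.08885 = 1.44465 g/m³.

1.445 g/m³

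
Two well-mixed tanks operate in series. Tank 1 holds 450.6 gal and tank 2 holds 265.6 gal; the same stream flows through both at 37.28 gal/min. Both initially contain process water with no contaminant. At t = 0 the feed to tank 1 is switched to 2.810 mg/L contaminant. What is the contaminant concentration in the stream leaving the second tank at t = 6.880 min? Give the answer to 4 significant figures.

0.4723 mg/L

Time constants: τᵢ = Vᵢ/Q for each well-mixed tank.
τ₁ = 450.6/37.28 = 12.0869 min; τ₂ = 265.6/37.28 = 7.12446 min.
Solving the cascade with C₁(0)=C₂(0)=0 gives C₂(t) = C_in[1 − (τ₁ e^(−t/τ₁) − τ₂ e^(−t/τ₂))/(τ₁ − τ₂)].
At t = 6.880: e^(−t/τ₁) = 0.565972, e^(−t/τ₂) = 0.380722.
C₂ = 2.810·[1 − (12.0869·0.565972 − 7.12446·0.380722)/(4.96245)] = 2.810·0.168069 = 0.472273 mg/L.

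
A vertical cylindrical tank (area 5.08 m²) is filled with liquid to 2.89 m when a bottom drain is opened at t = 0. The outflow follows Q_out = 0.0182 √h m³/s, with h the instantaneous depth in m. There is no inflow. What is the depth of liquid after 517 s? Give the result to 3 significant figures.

0.599 m

A dh/dt = −Q_out = −0.0182 √h.
Separate and integrate: 2(√h − √h₀) = −(0.0182/A) t.
√h = √2.89 − 0.0182·517/(2·5.08) = 1.7000 − 0.92612 = 0.77388.
h = 0.77388² = 0.59889 m.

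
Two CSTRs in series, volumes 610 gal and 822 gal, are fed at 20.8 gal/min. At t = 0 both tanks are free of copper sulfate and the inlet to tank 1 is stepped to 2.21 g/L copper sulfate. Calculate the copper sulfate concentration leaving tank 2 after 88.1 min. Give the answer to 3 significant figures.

1.60 g/L

Species balance on tank i: dCᵢ/dt = (Cᵢ₋₁ − Cᵢ)/τᵢ with τᵢ = Vᵢ/Q.
τ₁ = 610/20.8 = 29.327 min; τ₂ = 822/20.8 = 39.519 min.
Tank 1: C₁ = C_in(1 − e^(−t/τ₁)). Tank 2 (τ₁ ≠ τ₂): C₂ = C_in[1 − (τ₁ e^(−t/τ₁) − τ₂ e^(−t/τ₂))/(τ₁ − τ₂)].
At t = 88.1: e^(−t/τ₁) = 0.049585, e^(−t/τ₂) = 0.10760.
C₂ = 2.21·[1 − (29.327·0.049585 − 39.519·0.10760)/(-10.192)] = 2.21·0.72545 = 1.6033 g/L.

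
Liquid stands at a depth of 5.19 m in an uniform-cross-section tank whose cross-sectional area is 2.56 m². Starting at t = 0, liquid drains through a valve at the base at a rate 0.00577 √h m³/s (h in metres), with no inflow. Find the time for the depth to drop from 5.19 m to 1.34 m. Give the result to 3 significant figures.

994 s

With no inflow, A dh/dt = −0.00577 √h.
This is separable: 2 d(√h)/dt = −0.00577/A, so √h = √h₀ − (0.00577/(2A)) t.
t = 2A(√h₀ − √h)/0.00577 = 2·2.56·(√5.19 − √1.34)/0.00577
  = 5.1200 × (2.2782 − 1.1576) / 0.00577 = 994.34 s.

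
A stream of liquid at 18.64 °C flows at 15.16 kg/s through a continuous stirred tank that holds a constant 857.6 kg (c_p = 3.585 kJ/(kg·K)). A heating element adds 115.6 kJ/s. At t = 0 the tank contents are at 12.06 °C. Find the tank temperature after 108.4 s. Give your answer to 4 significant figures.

M c_p dT/dt = ṁ c_p (T_in − T) + Q̇.
Rearrange: dT/dt = (T_ss − T)/τ with τ = M/ṁ = 56.5699 s and T_ss = T_in + Q̇/(ṁ c_p) = 20.7670 °C.
Integrating: T(t) = T_ss + (T₀ − T_ss) e^(−t/τ).
T(108.4) = 20.7670 + (-8.70701)·e^(−108.4/56.5699) = 20.7670 + (-8.70701)·0.147163 = 19.4857 °C.

19.49 °C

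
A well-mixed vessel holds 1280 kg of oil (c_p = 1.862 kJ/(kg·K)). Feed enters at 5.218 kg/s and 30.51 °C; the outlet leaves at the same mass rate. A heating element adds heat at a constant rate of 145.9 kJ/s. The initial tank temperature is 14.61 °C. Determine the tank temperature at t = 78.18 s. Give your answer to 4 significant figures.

M c_p dT/dt = ṁ c_p (T_in − T) + Q̇.
τ = M/ṁ = 245.305 s; T_ss = T_in + Q̇/(ṁ c_p) = 30.51 + 145.9/(5.218·1.862) = 45.5266 °C.
Solution: T(t) = T_ss + (T₀ − T_ss) e^(−t/τ).
T(78.18) = 45.5266 + (-30.9166)·e^(−78.18/245.305) = 45.5266 + (-30.9166)·0.727090 = 23.0475 °C.

23.05 °C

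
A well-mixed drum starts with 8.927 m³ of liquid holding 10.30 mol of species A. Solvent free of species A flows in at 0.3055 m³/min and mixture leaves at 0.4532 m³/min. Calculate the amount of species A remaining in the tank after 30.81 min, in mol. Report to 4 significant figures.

Total volume: dV/dt = Q_in − Q_out = -0.147700 m³/min, so V(t) = 8.927 − 0.147700 t and V(30.81) = 4.37636 m³.
Species balance (pure solvent in): dm/dt = −Q_out · m/V(t).
dm/m = −Q_out dt/(V₀ − 0.147700 t); integrating gives ln(m/m₀) = −(Q_out/(Q_in−Q_out)) ln(V/V₀).
m = m₀ (V₀/V)^(Q_out/(Q_in−Q_out)) = 10.30 × (8.927/4.37636)^(-3.06838) = 1.15582 mol.

1.156 mol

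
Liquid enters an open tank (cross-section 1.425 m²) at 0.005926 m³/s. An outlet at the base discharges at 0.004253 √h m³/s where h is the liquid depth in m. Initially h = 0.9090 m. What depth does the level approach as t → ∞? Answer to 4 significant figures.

Unsteady balance on liquid volume: A dh/dt = Q_in − 0.004253 √h. At steady state dh/dt = 0:
Q_in = 0.004253 √h_ss ⇒ √h_ss = 0.005926/0.004253 = 1.39337.
h_ss = 1.39337² = 1.94148 m. (Since h₀ = 0.9090 m < h_ss, the level will rise toward this value.)

1.941 m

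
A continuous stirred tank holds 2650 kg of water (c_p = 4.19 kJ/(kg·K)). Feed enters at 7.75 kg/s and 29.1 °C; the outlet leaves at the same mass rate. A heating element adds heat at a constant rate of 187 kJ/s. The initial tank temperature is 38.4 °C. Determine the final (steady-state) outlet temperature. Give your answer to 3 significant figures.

34.9 °C

Heat balance on the well-mixed liquid: M c_p dT/dt = ṁ c_p (T_in − T) + 187.
At steady state dT/dt = 0 ⇒ T_ss = T_in + Q̇/(ṁ c_p) = 29.1 + 187/(7.75·4.19) = 34.859 °C.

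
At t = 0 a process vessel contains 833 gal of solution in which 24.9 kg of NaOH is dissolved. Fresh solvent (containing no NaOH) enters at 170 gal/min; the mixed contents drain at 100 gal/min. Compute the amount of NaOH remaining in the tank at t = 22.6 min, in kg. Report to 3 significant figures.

Let m(t) be the amount of NaOH. Volume: V(t) = V₀ + (Q_in − Q_out) t = 833 + 70.000 t; V(22.6) = 2415.0 gal.
No NaOH enters, so dm/dt = −Q_out · (m/V).
dm/m = −Q_out dt/(V₀ + 70.000 t); integrating gives ln(m/m₀) = −(Q_out/(Q_in−Q_out)) ln(V/V₀).
m = m₀ (V₀/V)^(Q_out/(Q_in−Q_out)) = 24.9 × (833/2415.0)^(1.4286) = 5.4427 kg.

5.44 kg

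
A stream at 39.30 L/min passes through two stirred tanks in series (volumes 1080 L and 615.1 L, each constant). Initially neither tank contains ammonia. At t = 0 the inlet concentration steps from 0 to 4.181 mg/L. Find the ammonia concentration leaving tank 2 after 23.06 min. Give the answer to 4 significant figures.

1.252 mg/L

Species balance on tank i: dCᵢ/dt = (Cᵢ₋₁ − Cᵢ)/τᵢ with τᵢ = Vᵢ/Q.
τ₁ = 1080/39.30 = 27.4809 min; τ₂ = 615.1/39.30 = 15.6514 min.
Tank 1: C₁ = C_in(1 − e^(−t/τ₁)). Tank 2 (τ₁ ≠ τ₂): C₂ = C_in[1 − (τ₁ e^(−t/τ₁) − τ₂ e^(−t/τ₂))/(τ₁ − τ₂)].
At t = 23.06: e^(−t/τ₁) = 0.432087, e^(−t/τ₂) = 0.229156.
C₂ = 4.181·[1 − (27.4809·0.432087 − 15.6514·0.229156)/(11.8295)] = 4.181·0.299419 = 1.25187 mg/L.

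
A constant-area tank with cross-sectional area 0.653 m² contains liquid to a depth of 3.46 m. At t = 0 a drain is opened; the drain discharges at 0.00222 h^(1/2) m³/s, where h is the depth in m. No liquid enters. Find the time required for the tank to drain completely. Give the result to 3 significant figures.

With no inflow, A dh/dt = −0.00222 √h.
This is separable: 2 d(√h)/dt = −0.00222/A, so √h = √h₀ − (0.00222/(2A)) t.
Set h = 0: 2√h₀ = (0.00222/A) t_empty ⇒ t_empty = 2A√h₀/0.00222.
t_empty = 2·0.653·√3.46/0.00222 = 1.3060·1.8601/0.00222 = 1094.3 s.

1090 s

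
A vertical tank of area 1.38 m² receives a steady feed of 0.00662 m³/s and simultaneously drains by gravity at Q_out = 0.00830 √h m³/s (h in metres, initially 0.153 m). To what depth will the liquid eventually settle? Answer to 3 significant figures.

0.636 m

A dh/dt = Q_in − 0.00830 √h. Steady state requires inflow = outflow:
Q_in = 0.00830 √h_ss ⇒ √h_ss = 0.00662/0.00830 = 0.79759.
h_ss = 0.79759² = 0.63615 m. (Since h₀ = 0.153 m < h_ss, the level will rise toward this value.)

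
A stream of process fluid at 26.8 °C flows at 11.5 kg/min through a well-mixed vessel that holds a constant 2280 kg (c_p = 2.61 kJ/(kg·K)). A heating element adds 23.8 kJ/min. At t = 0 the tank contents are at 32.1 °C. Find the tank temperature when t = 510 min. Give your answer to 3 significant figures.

27.9 °C

Energy balance: M c_p dT/dt = ṁ c_p (T_in − T) + 23.8.
τ = M/ṁ = 198.26 min; T_ss = T_in + Q̇/(ṁ c_p) = 26.8 + 23.8/(11.5·2.61) = 27.593 °C.
This is linear first-order; T(t) = T_ss + (T₀ − T_ss) e^(−t/τ).
T(510) = 27.593 + (4.5071)·e^(−510/198.26) = 27.593 + (4.5071)·0.076354 = 27.937 °C.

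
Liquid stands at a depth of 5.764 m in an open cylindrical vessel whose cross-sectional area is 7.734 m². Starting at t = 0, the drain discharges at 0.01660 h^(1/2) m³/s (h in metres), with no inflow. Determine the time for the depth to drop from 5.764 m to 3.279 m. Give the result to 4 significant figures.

With no inflow, A dh/dt = −0.01660 √h.
Separate and integrate: 2(√h − √h₀) = −(0.01660/A) t.
t = 2A(√h₀ − √h)/0.01660 = 2·7.734·(√5.764 − √3.279)/0.01660
  = 15.4680 × (2.40083 − 1.81080) / 0.01660 = 549.796 s.

549.8 s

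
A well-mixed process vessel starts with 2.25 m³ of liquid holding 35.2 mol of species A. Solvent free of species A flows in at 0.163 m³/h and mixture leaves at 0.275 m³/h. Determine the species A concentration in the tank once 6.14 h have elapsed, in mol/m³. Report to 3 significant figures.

9.20 mol/m³

Total volume: dV/dt = Q_in − Q_out = -0.11200 m³/h, so V(t) = 2.25 − 0.11200 t and V(6.14) = 1.5623 m³.
Solute balance: dm/dt = 0 − Q_out C = −Q_out m/V(t).
Separate: dm/m = −Q_out dt/V(t) ⇒ ln(m/m₀) = −(Q_out/(Q_in−Q_out)) ln(V/V₀).
m = m₀ (V₀/V)^(Q_out/(Q_in−Q_out)) = 35.2 × (2.25/1.5623)^(-2.4554) = 14.374 mol.
C = m/V = 14.374/1.5623 = 9.2005 mol/m³.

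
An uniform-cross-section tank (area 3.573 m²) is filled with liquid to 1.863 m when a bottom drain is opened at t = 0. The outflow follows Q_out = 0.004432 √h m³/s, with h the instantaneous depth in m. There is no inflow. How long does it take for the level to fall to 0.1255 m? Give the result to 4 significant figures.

With no inflow, A dh/dt = −0.004432 √h.
∫ h^(−1/2) dh = −(0.004432/A) ∫ dt, giving 2√h = 2√h₀ − (0.004432/A) t.
t = 2A(√h₀ − √h)/0.004432 = 2·3.573·(√1.863 − √0.1255)/0.004432
  = 7.14600 × (1.36492 − 0.354260) / 0.004432 = 1629.55 s.

1630 s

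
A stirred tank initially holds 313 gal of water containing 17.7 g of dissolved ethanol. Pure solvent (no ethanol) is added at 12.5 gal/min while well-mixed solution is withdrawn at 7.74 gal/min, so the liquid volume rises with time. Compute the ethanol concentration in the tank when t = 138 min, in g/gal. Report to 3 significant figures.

0.00290 g/gal

Total volume: dV/dt = Q_in − Q_out = 4.7600 gal/min, so V(t) = 313 + 4.7600 t and V(138) = 969.88 gal.
Solute balance: dm/dt = 0 − Q_out C = −Q_out m/V(t).
Separate: dm/m = −Q_out dt/V(t) ⇒ ln(m/m₀) = −(Q_out/(Q_in−Q_out)) ln(V/V₀).
m = m₀ (V₀/V)^(Q_out/(Q_in−Q_out)) = 17.7 × (313/969.88)^(1.6261) = 2.8138 g.
C = m/V = 2.8138/969.88 = 0.0029012 g/gal.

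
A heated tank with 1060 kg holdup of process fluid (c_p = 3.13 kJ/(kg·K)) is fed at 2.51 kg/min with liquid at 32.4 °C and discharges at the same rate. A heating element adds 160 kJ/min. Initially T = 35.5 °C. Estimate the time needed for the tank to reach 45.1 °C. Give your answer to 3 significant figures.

343 min

M c_p dT/dt = ṁ c_p (T_in − T) + Q̇.
τ = M/ṁ = 422.31 min; T_ss = T_in + Q̇/(ṁ c_p) = 52.766 °C.
T(t) = T_ss + (T₀ − T_ss) e^(−t/τ). Set T = 45.1:
e^(−t/τ) = (45.1 − 52.766)/(35.5 − 52.766) = 0.44399
t = −422.31 · ln(0.44399) = 342.90 min.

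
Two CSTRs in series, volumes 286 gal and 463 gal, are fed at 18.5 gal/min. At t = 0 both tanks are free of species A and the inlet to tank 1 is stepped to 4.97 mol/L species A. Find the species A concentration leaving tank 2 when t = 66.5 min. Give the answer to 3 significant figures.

Species balance on tank i: dCᵢ/dt = (Cᵢ₋₁ − Cᵢ)/τᵢ with τᵢ = Vᵢ/Q.
τ₁ = 286/18.5 = 15.459 min; τ₂ = 463/18.5 = 25.027 min.
Solving the cascade with C₁(0)=C₂(0)=0 gives C₂(t) = C_in[1 − (τ₁ e^(−t/τ₁) − τ₂ e^(−t/τ₂))/(τ₁ − τ₂)].
At t = 66.5: e^(−t/τ₁) = 0.013547, e^(−t/τ₂) = 0.070149.
C₂ = 4.97·[1 − (15.459·0.013547 − 25.027·0.070149)/(-9.5676)] = 4.97·0.83839 = 4.1668 mol/L.

4.17 mol/L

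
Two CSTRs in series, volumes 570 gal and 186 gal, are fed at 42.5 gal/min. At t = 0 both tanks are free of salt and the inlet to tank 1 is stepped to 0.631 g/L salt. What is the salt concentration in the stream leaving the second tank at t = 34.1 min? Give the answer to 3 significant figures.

0.557 g/L

Species balance on tank i: dCᵢ/dt = (Cᵢ₋₁ − Cᵢ)/τᵢ with τᵢ = Vᵢ/Q.
τ₁ = 570/42.5 = 13.412 min; τ₂ = 186/42.5 = 4.3765 min.
Solving the cascade with C₁(0)=C₂(0)=0 gives C₂(t) = C_in[1 − (τ₁ e^(−t/τ₁) − τ₂ e^(−t/τ₂))/(τ₁ − τ₂)].
At t = 34.1: e^(−t/τ₁) = 0.078666, e^(−t/τ₂) = 0.00041316.
C₂ = 0.631·[1 − (13.412·0.078666 − 4.3765·0.00041316)/(9.0353)] = 0.631·0.88343 = 0.55744 g/L.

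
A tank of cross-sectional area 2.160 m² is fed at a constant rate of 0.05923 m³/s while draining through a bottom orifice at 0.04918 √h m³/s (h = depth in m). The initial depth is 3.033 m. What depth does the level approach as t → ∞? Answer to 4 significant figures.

Level balance: A dh/dt = 0.05923 − 0.04918 √h. Setting dh/dt = 0:
Q_in = 0.04918 √h_ss ⇒ √h_ss = 0.05923/0.04918 = 1.20435.
h_ss = 1.20435² = 1.45046 m. (Since h₀ = 3.033 m > h_ss, the level will fall toward this value.)

1.450 m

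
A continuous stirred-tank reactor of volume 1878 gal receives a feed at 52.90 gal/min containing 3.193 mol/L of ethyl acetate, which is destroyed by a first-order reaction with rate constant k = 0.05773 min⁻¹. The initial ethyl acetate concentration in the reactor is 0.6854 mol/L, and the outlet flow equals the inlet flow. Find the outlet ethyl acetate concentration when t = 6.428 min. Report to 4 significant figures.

Species balance: V dC/dt = Q C_in − Q C − k V C.
This is linear with rate a = Q/V + k = 0.0858983 min⁻¹.
C_ss = Q C_in/(Q + kV) = 1.04707 mol/L; C(t) = C_ss + (C₀ − C_ss) e^(−a t).
C(6.428) = 1.04707 + (-0.361667)·e^(−0.0858983·6.428) = 1.04707 + (-0.361667)·0.575708 = 0.838852 mol/L.

0.8389 mol/L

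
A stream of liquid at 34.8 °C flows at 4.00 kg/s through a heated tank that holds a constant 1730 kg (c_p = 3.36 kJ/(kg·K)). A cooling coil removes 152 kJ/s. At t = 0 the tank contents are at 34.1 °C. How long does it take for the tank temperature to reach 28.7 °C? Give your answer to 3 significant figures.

M c_p dT/dt = ṁ c_p (T_in − T) − Q̇.
τ = M/ṁ = 432.50 s; T_ss = T_in − Q̇/(ṁ c_p) = 23.490 °C.
T(t) = T_ss + (T₀ − T_ss) e^(−t/τ). Set T = 28.7:
e^(−t/τ) = (28.7 − 23.490)/(34.1 − 23.490) = 0.49102
t = −432.50 · ln(0.49102) = 307.62 s.

308 s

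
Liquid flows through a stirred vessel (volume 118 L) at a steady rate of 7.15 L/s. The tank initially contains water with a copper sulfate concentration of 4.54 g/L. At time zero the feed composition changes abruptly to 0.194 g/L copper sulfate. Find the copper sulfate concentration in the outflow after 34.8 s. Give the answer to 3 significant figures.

Unsteady species balance (constant V, well mixed): V dC/dt = Q(C_in − C).
Rewrite as dC/dt + C/τ = C_in/τ, τ = V/Q = 16.503 s.
Solution: C(t) = C_in + (C₀ − C_in) e^(−t/τ).
C(34.8) = 0.194 + (4.54 − 0.194)·e^(−34.8/16.503) = 0.194 + (4.3460)·0.12140 = 0.72162 g/L.

0.722 g/L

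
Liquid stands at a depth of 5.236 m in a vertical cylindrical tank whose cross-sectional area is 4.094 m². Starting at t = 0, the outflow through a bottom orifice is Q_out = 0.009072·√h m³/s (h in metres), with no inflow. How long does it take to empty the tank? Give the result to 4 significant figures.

Volume balance on the tank: A dh/dt = −0.009072 √h.
Separate and integrate: 2(√h − √h₀) = −(0.009072/A) t.
Set h = 0: 2√h₀ = (0.009072/A) t_empty ⇒ t_empty = 2A√h₀/0.009072.
t_empty = 2·4.094·√5.236/0.009072 = 8.18800·2.28823/0.009072 = 2065.26 s.

2065 s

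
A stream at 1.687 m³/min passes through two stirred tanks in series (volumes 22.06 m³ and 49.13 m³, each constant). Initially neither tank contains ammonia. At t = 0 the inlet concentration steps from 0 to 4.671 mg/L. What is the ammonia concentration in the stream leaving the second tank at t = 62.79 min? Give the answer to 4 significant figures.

Each tank obeys Vᵢ dCᵢ/dt = Q(Cᵢ₋₁ − Cᵢ), so τᵢ = Vᵢ/Q.
τ₁ = 22.06/1.687 = 13.0765 min; τ₂ = 49.13/1.687 = 29.1227 min.
Tank 1: C₁ = C_in(1 − e^(−t/τ₁)). Tank 2 (τ₁ ≠ τ₂): C₂ = C_in[1 − (τ₁ e^(−t/τ₁) − τ₂ e^(−t/τ₂))/(τ₁ − τ₂)].
At t = 62.79: e^(−t/τ₁) = 0.00821531, e^(−t/τ₂) = 0.115782.
C₂ = 4.671·[1 − (13.0765·0.00821531 − 29.1227·0.115782)/(-16.0462)] = 4.671·0.796560 = 3.72073 mg/L.

3.721 mg/L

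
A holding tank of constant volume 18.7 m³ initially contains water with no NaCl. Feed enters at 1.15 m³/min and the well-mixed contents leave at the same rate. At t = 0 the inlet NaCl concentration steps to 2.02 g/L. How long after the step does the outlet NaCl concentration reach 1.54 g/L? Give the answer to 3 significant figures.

23.4 min

Unsteady species balance (constant V, well mixed): V dC/dt = Q(C_in − C), so τ = V/Q = 16.261 min.
C(t) = C_in + (C₀ − C_in) e^(−t/τ). Set C = 1.54 and solve for t:
e^(−t/τ) = (C − C_in)/(C₀ − C_in) = (1.54 − 2.02)/(0 − 2.02) = 0.23762
t = −τ ln(…) = 16.261 × 1.4371 = 23.368 min.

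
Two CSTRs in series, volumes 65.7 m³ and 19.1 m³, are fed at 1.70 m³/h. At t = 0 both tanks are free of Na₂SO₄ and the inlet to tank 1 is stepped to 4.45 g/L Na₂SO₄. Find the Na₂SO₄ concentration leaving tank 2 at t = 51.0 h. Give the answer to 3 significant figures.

2.79 g/L

Species balance on tank i: dCᵢ/dt = (Cᵢ₋₁ − Cᵢ)/τᵢ with τᵢ = Vᵢ/Q.
τ₁ = 65.7/1.70 = 38.647 h; τ₂ = 19.1/1.70 = 11.235 h.
Solving the cascade with C₁(0)=C₂(0)=0 gives C₂(t) = C_in[1 − (τ₁ e^(−t/τ₁) − τ₂ e^(−t/τ₂))/(τ₁ − τ₂)].
At t = 51.0: e^(−t/τ₁) = 0.26723, e^(−t/τ₂) = 0.010681.
C₂ = 4.45·[1 − (38.647·0.26723 − 11.235·0.010681)/(27.412)] = 4.45·0.62761 = 2.7929 g/L.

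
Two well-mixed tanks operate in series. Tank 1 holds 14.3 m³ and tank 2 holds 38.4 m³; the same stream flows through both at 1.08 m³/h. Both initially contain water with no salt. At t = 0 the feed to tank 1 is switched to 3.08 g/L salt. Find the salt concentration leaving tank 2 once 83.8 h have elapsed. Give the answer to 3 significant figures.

Time constants: τᵢ = Vᵢ/Q for each well-mixed tank.
τ₁ = 14.3/1.08 = 13.241 h; τ₂ = 38.4/1.08 = 35.556 h.
Solving the cascade with C₁(0)=C₂(0)=0 gives C₂(t) = C_in[1 − (τ₁ e^(−t/τ₁) − τ₂ e^(−t/τ₂))/(τ₁ − τ₂)].
At t = 83.8: e^(−t/τ₁) = 0.0017839, e^(−t/τ₂) = 0.094716.
C₂ = 3.08·[1 − (13.241·0.0017839 − 35.556·0.094716)/(-22.315)] = 3.08·0.85014 = 2.6184 g/L.

2.62 g/L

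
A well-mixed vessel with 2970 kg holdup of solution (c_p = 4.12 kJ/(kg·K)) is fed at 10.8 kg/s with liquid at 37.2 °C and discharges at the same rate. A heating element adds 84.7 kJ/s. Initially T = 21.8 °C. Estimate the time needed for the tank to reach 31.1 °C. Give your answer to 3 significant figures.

M c_p dT/dt = ṁ c_p (T_in − T) + Q̇.
τ = M/ṁ = 275.00 s; T_ss = T_in + Q̇/(ṁ c_p) = 39.104 °C.
T(t) = T_ss + (T₀ − T_ss) e^(−t/τ). Set T = 31.1:
e^(−t/τ) = (31.1 − 39.104)/(21.8 − 39.104) = 0.46254
t = −275.00 · ln(0.46254) = 212.03 s.

212 s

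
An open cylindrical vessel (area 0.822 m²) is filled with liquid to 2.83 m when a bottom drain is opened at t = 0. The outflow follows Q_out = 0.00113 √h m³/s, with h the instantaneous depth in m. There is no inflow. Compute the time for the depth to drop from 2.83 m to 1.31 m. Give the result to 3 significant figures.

With no inflow, A dh/dt = −0.00113 √h.
Separate and integrate: 2(√h − √h₀) = −(0.00113/A) t.
t = 2A(√h₀ − √h)/0.00113 = 2·0.822·(√2.83 − √1.31)/0.00113
  = 1.6440 × (1.6823 − 1.1446) / 0.00113 = 782.29 s.

782 s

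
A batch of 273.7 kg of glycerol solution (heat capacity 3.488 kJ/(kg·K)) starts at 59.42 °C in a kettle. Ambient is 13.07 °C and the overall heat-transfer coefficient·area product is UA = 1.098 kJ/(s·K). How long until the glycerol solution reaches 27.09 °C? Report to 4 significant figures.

M c_p dT/dt = −UA(T − T_amb).
τ = M c_p/UA = 869.459 s; T_ss = T_amb = 13.0700 °C.
T(t) = T_ss + (T₀ − T_ss)e^(−t/τ); set T = 27.09:
t = −τ ln[(T − T_ss)/(T₀ − T_ss)] = −869.459 · ln(0.302481) = 1039.64 s.

1040 s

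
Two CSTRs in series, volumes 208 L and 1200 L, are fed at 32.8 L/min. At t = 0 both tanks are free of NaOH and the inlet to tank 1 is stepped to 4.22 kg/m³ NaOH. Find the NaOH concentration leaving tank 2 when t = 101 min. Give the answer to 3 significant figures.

3.90 kg/m³

Time constants: τᵢ = Vᵢ/Q for each well-mixed tank.
τ₁ = 208/32.8 = 6.3415 min; τ₂ = 1200/32.8 = 36.585 min.
Solving the cascade with C₁(0)=C₂(0)=0 gives C₂(t) = C_in[1 − (τ₁ e^(−t/τ₁) − τ₂ e^(−t/τ₂))/(τ₁ − τ₂)].
At t = 101: e^(−t/τ₁) = 1.2107e-07, e^(−t/τ₂) = 0.063250.
C₂ = 4.22·[1 − (6.3415·1.2107e-07 − 36.585·0.063250)/(-30.244)] = 4.22·0.92349 = 3.8971 kg/m³.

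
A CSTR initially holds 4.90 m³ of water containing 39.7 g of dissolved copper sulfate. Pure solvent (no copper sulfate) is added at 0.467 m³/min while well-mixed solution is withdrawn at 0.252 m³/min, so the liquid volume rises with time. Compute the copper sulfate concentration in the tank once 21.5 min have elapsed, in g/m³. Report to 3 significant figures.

Total volume: dV/dt = Q_in − Q_out = 0.21500 m³/min, so V(t) = 4.90 + 0.21500 t and V(21.5) = 9.5225 m³.
Solute balance: dm/dt = 0 − Q_out C = −Q_out m/V(t).
Separate: dm/m = −Q_out dt/V(t) ⇒ ln(m/m₀) = −(Q_out/(Q_in−Q_out)) ln(V/V₀).
m = m₀ (V₀/V)^(Q_out/(Q_in−Q_out)) = 39.7 × (4.90/9.5225)^(1.1721) = 18.221 g.
C = m/V = 18.221/9.5225 = 1.9135 g/m³.

1.91 g/m³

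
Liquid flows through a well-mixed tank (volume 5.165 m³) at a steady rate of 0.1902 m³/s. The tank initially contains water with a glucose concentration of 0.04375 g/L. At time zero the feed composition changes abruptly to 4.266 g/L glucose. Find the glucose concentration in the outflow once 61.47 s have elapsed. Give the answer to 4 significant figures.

3.827 g/L

Transient balance on the dissolved component: V dC/dt = Q(C_in − C).
So dC/dt = (C_in − C)/τ with τ = V/Q = 5.165/0.1902 = 27.1556 s.
Integrating: C(t) = C_in + (C₀ − C_in) e^(−t/τ).
C(61.47) = 4.266 + (0.04375 − 4.266)·e^(−61.47/27.1556) = 4.266 + (-4.22225)·0.103973 = 3.82700 g/L.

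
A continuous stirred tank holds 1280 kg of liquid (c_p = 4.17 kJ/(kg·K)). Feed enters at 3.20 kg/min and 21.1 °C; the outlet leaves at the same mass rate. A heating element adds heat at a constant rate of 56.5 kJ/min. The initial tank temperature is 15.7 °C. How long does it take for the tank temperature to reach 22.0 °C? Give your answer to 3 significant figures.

424 min

M c_p dT/dt = ṁ c_p (T_in − T) + Q̇.
τ = M/ṁ = 400.00 min; T_ss = T_in + Q̇/(ṁ c_p) = 25.334 °C.
T(t) = T_ss + (T₀ − T_ss) e^(−t/τ). Set T = 22.0:
e^(−t/τ) = (22.0 − 25.334)/(15.7 − 25.334) = 0.34607
t = −400.00 · ln(0.34607) = 424.44 min.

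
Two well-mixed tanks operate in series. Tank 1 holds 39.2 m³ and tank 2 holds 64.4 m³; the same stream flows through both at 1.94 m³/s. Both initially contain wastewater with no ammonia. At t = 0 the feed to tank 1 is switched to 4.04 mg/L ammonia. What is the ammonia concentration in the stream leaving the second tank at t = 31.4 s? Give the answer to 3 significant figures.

Each tank obeys Vᵢ dCᵢ/dt = Q(Cᵢ₋₁ − Cᵢ), so τᵢ = Vᵢ/Q.
τ₁ = 39.2/1.94 = 20.206 s; τ₂ = 64.4/1.94 = 33.196 s.
Tank 1: C₁ = C_in(1 − e^(−t/τ₁)). Tank 2 (τ₁ ≠ τ₂): C₂ = C_in[1 − (τ₁ e^(−t/τ₁) − τ₂ e^(−t/τ₂))/(τ₁ − τ₂)].
At t = 31.4: e^(−t/τ₁) = 0.21140, e^(−t/τ₂) = 0.38833.
C₂ = 4.04·[1 − (20.206·0.21140 − 33.196·0.38833)/(-12.990)] = 4.04·0.33645 = 1.3593 mg/L.

1.36 mg/L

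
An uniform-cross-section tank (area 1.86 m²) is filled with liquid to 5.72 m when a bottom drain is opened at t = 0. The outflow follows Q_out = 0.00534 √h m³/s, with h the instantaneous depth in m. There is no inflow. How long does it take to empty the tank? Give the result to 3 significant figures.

1670 s

A dh/dt = −Q_out = −0.00534 √h.
∫ h^(−1/2) dh = −(0.00534/A) ∫ dt, giving 2√h = 2√h₀ − (0.00534/A) t.
Tank is empty when √h = 0: t_empty = 2A√h₀/0.00534.
t_empty = 2·1.86·√5.72/0.00534 = 3.7200·2.3917/0.00534 = 1666.1 s.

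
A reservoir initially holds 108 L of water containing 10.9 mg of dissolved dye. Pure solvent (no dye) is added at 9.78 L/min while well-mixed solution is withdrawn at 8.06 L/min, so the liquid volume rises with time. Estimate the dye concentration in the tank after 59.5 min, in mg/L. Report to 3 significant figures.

0.00228 mg/L

Total volume: dV/dt = Q_in − Q_out = 1.7200 L/min, so V(t) = 108 + 1.7200 t and V(59.5) = 210.34 L.
Solute balance: dm/dt = 0 − Q_out C = −Q_out m/V(t).
dm/m = −Q_out dt/(V₀ + 1.7200 t); integrating gives ln(m/m₀) = −(Q_out/(Q_in−Q_out)) ln(V/V₀).
m = m₀ (V₀/V)^(Q_out/(Q_in−Q_out)) = 10.9 × (108/210.34)^(4.6860) = 0.47954 mg.
C = m/V = 0.47954/210.34 = 0.0022798 mg/L.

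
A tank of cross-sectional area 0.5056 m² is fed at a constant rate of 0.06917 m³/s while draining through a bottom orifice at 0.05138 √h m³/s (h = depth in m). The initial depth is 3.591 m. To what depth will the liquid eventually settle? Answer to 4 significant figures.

Level balance: A dh/dt = 0.06917 − 0.05138 √h. Setting dh/dt = 0:
Q_in = 0.05138 √h_ss ⇒ √h_ss = 0.06917/0.05138 = 1.34624.
h_ss = 1.34624² = 1.81237 m. (Since h₀ = 3.591 m > h_ss, the level will fall toward this value.)

1.812 m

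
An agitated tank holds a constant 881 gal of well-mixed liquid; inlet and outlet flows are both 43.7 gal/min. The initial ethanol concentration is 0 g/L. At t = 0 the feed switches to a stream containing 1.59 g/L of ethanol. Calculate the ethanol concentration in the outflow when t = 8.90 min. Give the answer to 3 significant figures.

Species balance on the tank: V dC/dt = Q(C_in − C).
Time constant τ = V/Q = 881/43.7 = 20.160 min.
C approaches C_in exponentially: C(t) = C_in + (C₀ − C_in) e^(−t/τ).
C(8.90) = 1.59 + (0 − 1.59)·e^(−8.90/20.160) = 1.59 + (-1.5900)·0.64309 = 0.56748 g/L.

0.567 g/L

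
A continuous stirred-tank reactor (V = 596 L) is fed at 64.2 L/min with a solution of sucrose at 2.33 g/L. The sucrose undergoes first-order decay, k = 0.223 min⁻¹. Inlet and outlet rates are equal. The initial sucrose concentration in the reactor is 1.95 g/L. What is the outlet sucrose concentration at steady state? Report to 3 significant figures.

Accumulation = in − out − consumed: V dC/dt = Q C_in − Q C − k V C.
Steady state (dC/dt = 0): C_ss = Q C_in/(Q + kV) = C_in/(1 + kV/Q).
C_ss = 64.2·2.33/(64.2 + 0.223·596) = 149.59/197.11 = 0.75890 g/L.

0.759 g/L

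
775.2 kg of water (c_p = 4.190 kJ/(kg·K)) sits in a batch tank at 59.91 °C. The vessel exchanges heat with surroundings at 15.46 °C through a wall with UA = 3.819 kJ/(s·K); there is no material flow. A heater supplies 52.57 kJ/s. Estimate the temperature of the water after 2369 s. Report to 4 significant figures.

M c_p dT/dt = −UA(T − T_amb) + Q̇.
dT/dt = (T_ss − T)/τ with T_ss = T_amb + Q̇/UA = 15.46 + 52.57/3.819 = 29.2254 °C, τ = M c_p/UA = 775.2·4.190/3.819 = 850.507 s.
Solution: T(t) = T_ss + (T₀ − T_ss) e^(−t/τ).
T(2369) = 29.2254 + (30.6846)·0.0617047 = 31.1188 °C.

31.12 °C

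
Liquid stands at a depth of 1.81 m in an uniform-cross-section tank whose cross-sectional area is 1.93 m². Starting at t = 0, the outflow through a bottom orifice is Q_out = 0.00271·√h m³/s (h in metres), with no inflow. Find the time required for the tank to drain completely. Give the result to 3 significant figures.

With no inflow, A dh/dt = −0.00271 √h.
∫ h^(−1/2) dh = −(0.00271/A) ∫ dt, giving 2√h = 2√h₀ − (0.00271/A) t.
Set h = 0: 2√h₀ = (0.00271/A) t_empty ⇒ t_empty = 2A√h₀/0.00271.
t_empty = 2·1.93·√1.81/0.00271 = 3.8600·1.3454/0.00271 = 1916.3 s.

1920 s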